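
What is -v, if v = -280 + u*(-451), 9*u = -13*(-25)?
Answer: 149095/9 ≈ 16566.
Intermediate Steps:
u = 325/9 (u = (-13*(-25))/9 = (⅑)*325 = 325/9 ≈ 36.111)
v = -149095/9 (v = -280 + (325/9)*(-451) = -280 - 146575/9 = -149095/9 ≈ -16566.)
-v = -1*(-149095/9) = 149095/9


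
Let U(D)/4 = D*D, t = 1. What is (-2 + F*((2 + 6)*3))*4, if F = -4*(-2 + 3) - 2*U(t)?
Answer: -1160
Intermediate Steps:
U(D) = 4*D**2 (U(D) = 4*(D*D) = 4*D**2)
F = -12 (F = -4*(-2 + 3) - 2*4*1**2 = -4*1 - 2*4*1 = -4 - 2*4 = -4 - 1*8 = -4 - 8 = -12)
(-2 + F*((2 + 6)*3))*4 = (-2 - 12*(2 + 6)*3)*4 = (-2 - 96*3)*4 = (-2 - 12*24)*4 = (-2 - 288)*4 = -290*4 = -1160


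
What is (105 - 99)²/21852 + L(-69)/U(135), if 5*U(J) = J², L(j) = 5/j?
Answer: 49694/30532707 ≈ 0.0016276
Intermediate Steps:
U(J) = J²/5
(105 - 99)²/21852 + L(-69)/U(135) = (105 - 99)²/21852 + (5/(-69))/(((⅕)*135²)) = 6²*(1/21852) + (5*(-1/69))/(((⅕)*18225)) = 36*(1/21852) - 5/69/3645 = 1/607 - 5/69*1/3645 = 1/607 - 1/50301 = 49694/30532707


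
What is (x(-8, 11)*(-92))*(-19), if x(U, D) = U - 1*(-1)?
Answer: -12236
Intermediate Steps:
x(U, D) = 1 + U (x(U, D) = U + 1 = 1 + U)
(x(-8, 11)*(-92))*(-19) = ((1 - 8)*(-92))*(-19) = -7*(-92)*(-19) = 644*(-19) = -12236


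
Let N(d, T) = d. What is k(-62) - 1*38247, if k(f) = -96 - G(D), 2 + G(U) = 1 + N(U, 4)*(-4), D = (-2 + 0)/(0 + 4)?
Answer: -38344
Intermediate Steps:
D = -½ (D = -2/4 = -2*¼ = -½ ≈ -0.50000)
G(U) = -1 - 4*U (G(U) = -2 + (1 + U*(-4)) = -2 + (1 - 4*U) = -1 - 4*U)
k(f) = -97 (k(f) = -96 - (-1 - 4*(-½)) = -96 - (-1 + 2) = -96 - 1*1 = -96 - 1 = -97)
k(-62) - 1*38247 = -97 - 1*38247 = -97 - 38247 = -38344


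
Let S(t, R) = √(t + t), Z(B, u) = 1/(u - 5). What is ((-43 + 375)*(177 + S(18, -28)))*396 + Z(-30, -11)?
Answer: 384950015/16 ≈ 2.4059e+7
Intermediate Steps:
Z(B, u) = 1/(-5 + u)
S(t, R) = √2*√t (S(t, R) = √(2*t) = √2*√t)
((-43 + 375)*(177 + S(18, -28)))*396 + Z(-30, -11) = ((-43 + 375)*(177 + √2*√18))*396 + 1/(-5 - 11) = (332*(177 + √2*(3*√2)))*396 + 1/(-16) = (332*(177 + 6))*396 - 1/16 = (332*183)*396 - 1/16 = 60756*396 - 1/16 = 24059376 - 1/16 = 384950015/16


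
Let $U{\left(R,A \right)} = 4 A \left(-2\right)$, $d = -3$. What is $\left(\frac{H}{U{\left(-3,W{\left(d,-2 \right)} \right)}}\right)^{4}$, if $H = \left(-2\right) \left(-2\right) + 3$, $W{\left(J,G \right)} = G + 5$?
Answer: $\frac{2401}{331776} \approx 0.0072368$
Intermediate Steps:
$W{\left(J,G \right)} = 5 + G$
$U{\left(R,A \right)} = - 8 A$
$H = 7$ ($H = 4 + 3 = 7$)
$\left(\frac{H}{U{\left(-3,W{\left(d,-2 \right)} \right)}}\right)^{4} = \left(\frac{7}{\left(-8\right) \left(5 - 2\right)}\right)^{4} = \left(\frac{7}{\left(-8\right) 3}\right)^{4} = \left(\frac{7}{-24}\right)^{4} = \left(7 \left(- \frac{1}{24}\right)\right)^{4} = \left(- \frac{7}{24}\right)^{4} = \frac{2401}{331776}$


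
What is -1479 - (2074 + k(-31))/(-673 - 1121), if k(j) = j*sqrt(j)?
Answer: -1325626/897 - 31*I*sqrt(31)/1794 ≈ -1477.8 - 0.09621*I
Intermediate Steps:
k(j) = j**(3/2)
-1479 - (2074 + k(-31))/(-673 - 1121) = -1479 - (2074 + (-31)**(3/2))/(-673 - 1121) = -1479 - (2074 - 31*I*sqrt(31))/(-1794) = -1479 - (2074 - 31*I*sqrt(31))*(-1)/1794 = -1479 - (-1037/897 + 31*I*sqrt(31)/1794) = -1479 + (1037/897 - 31*I*sqrt(31)/1794) = -1325626/897 - 31*I*sqrt(31)/1794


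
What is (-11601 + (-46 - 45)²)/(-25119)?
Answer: 3320/25119 ≈ 0.13217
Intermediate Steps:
(-11601 + (-46 - 45)²)/(-25119) = (-11601 + (-91)²)*(-1/25119) = (-11601 + 8281)*(-1/25119) = -3320*(-1/25119) = 3320/25119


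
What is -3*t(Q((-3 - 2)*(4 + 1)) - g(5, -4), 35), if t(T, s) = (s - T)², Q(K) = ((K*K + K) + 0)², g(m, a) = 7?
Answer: -388709285292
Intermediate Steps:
Q(K) = (K + K²)² (Q(K) = ((K² + K) + 0)² = ((K + K²) + 0)² = (K + K²)²)
-3*t(Q((-3 - 2)*(4 + 1)) - g(5, -4), 35) = -3*((((-3 - 2)*(4 + 1))²*(1 + (-3 - 2)*(4 + 1))² - 1*7) - 1*35)² = -3*(((-5*5)²*(1 - 5*5)² - 7) - 35)² = -3*(((-25)²*(1 - 25)² - 7) - 35)² = -3*((625*(-24)² - 7) - 35)² = -3*((625*576 - 7) - 35)² = -3*((360000 - 7) - 35)² = -3*(359993 - 35)² = -3*359958² = -3*129569761764 = -388709285292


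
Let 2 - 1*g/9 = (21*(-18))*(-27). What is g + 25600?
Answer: -66236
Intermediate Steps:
g = -91836 (g = 18 - 9*21*(-18)*(-27) = 18 - (-3402)*(-27) = 18 - 9*10206 = 18 - 91854 = -91836)
g + 25600 = -91836 + 25600 = -66236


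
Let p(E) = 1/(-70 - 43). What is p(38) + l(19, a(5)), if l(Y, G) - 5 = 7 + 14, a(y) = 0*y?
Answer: 2937/113 ≈ 25.991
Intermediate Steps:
a(y) = 0
p(E) = -1/113 (p(E) = 1/(-113) = -1/113)
l(Y, G) = 26 (l(Y, G) = 5 + (7 + 14) = 5 + 21 = 26)
p(38) + l(19, a(5)) = -1/113 + 26 = 2937/113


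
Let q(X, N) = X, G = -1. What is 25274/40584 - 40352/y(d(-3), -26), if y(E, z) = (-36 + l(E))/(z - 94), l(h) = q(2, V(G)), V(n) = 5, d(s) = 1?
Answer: -49129152211/344964 ≈ -1.4242e+5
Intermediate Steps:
l(h) = 2
y(E, z) = -34/(-94 + z) (y(E, z) = (-36 + 2)/(z - 94) = -34/(-94 + z))
25274/40584 - 40352/y(d(-3), -26) = 25274/40584 - 40352/((-34/(-94 - 26))) = 25274*(1/40584) - 40352/((-34/(-120))) = 12637/20292 - 40352/((-34*(-1/120))) = 12637/20292 - 40352/17/60 = 12637/20292 - 40352*60/17 = 12637/20292 - 2421120/17 = -49129152211/344964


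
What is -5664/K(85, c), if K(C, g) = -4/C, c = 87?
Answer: 120360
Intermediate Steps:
-5664/K(85, c) = -5664/((-4/85)) = -5664/((-4*1/85)) = -5664/(-4/85) = -5664*(-85/4) = 120360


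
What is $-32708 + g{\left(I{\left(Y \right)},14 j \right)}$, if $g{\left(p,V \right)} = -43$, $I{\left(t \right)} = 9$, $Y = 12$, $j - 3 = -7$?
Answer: $-32751$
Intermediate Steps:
$j = -4$ ($j = 3 - 7 = -4$)
$-32708 + g{\left(I{\left(Y \right)},14 j \right)} = -32708 - 43 = -32751$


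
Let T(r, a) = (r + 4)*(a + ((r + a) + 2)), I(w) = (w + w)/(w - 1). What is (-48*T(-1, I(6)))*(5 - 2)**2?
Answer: -37584/5 ≈ -7516.8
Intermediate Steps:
I(w) = 2*w/(-1 + w) (I(w) = (2*w)/(-1 + w) = 2*w/(-1 + w))
T(r, a) = (4 + r)*(2 + r + 2*a) (T(r, a) = (4 + r)*(a + ((a + r) + 2)) = (4 + r)*(a + (2 + a + r)) = (4 + r)*(2 + r + 2*a))
(-48*T(-1, I(6)))*(5 - 2)**2 = (-48*(8 + (-1)**2 + 6*(-1) + 8*(2*6/(-1 + 6)) + 2*(2*6/(-1 + 6))*(-1)))*(5 - 2)**2 = -48*(8 + 1 - 6 + 8*(2*6/5) + 2*(2*6/5)*(-1))*3**2 = -48*(8 + 1 - 6 + 8*(2*6*(1/5)) + 2*(2*6*(1/5))*(-1))*9 = -48*(8 + 1 - 6 + 8*(12/5) + 2*(12/5)*(-1))*9 = -48*(8 + 1 - 6 + 96/5 - 24/5)*9 = -48*87/5*9 = -4176/5*9 = -37584/5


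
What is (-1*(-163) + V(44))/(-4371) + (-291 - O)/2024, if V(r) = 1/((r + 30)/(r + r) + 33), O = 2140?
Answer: -494342261/399183032 ≈ -1.2384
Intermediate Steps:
V(r) = 1/(33 + (30 + r)/(2*r)) (V(r) = 1/((30 + r)/((2*r)) + 33) = 1/((30 + r)*(1/(2*r)) + 33) = 1/((30 + r)/(2*r) + 33) = 1/(33 + (30 + r)/(2*r)))
(-1*(-163) + V(44))/(-4371) + (-291 - O)/2024 = (-1*(-163) + 2*44/(30 + 67*44))/(-4371) + (-291 - 1*2140)/2024 = (163 + 2*44/(30 + 2948))*(-1/4371) + (-291 - 2140)*(1/2024) = (163 + 2*44/2978)*(-1/4371) - 2431*1/2024 = (163 + 2*44*(1/2978))*(-1/4371) - 221/184 = (163 + 44/1489)*(-1/4371) - 221/184 = (242751/1489)*(-1/4371) - 221/184 = -80917/2169473 - 221/184 = -494342261/399183032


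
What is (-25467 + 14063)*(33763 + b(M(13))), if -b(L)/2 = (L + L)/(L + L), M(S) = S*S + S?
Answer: -385010444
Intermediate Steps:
M(S) = S + S² (M(S) = S² + S = S + S²)
b(L) = -2 (b(L) = -2*(L + L)/(L + L) = -2*2*L/(2*L) = -2*2*L*1/(2*L) = -2*1 = -2)
(-25467 + 14063)*(33763 + b(M(13))) = (-25467 + 14063)*(33763 - 2) = -11404*33761 = -385010444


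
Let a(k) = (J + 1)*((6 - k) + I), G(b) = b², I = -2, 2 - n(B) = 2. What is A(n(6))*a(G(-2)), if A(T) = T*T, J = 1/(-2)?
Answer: 0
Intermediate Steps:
n(B) = 0 (n(B) = 2 - 1*2 = 2 - 2 = 0)
J = -½ ≈ -0.50000
A(T) = T²
a(k) = 2 - k/2 (a(k) = (-½ + 1)*((6 - k) - 2) = (4 - k)/2 = 2 - k/2)
A(n(6))*a(G(-2)) = 0²*(2 - ½*(-2)²) = 0*(2 - ½*4) = 0*(2 - 2) = 0*0 = 0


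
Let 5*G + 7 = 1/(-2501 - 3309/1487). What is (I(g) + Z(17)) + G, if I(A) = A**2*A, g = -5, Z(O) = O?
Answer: -2036097399/18611480 ≈ -109.40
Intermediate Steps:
G = -26057559/18611480 (G = -7/5 + 1/(5*(-2501 - 3309/1487)) = -7/5 + 1/(5*(-3722296/1487)) = -7/5 + (1/5)*(-1487/3722296) = -7/5 - 1487/18611480 = -26057559/18611480 ≈ -1.4001)
I(A) = A**3
(I(g) + Z(17)) + G = ((-5)**3 + 17) - 26057559/18611480 = (-125 + 17) - 26057559/18611480 = -108 - 26057559/18611480 = -2036097399/18611480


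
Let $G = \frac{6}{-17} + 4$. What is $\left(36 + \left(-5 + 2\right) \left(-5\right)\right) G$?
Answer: $186$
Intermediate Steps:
$G = \frac{62}{17}$ ($G = 6 \left(- \frac{1}{17}\right) + 4 = - \frac{6}{17} + 4 = \frac{62}{17} \approx 3.6471$)
$\left(36 + \left(-5 + 2\right) \left(-5\right)\right) G = \left(36 + \left(-5 + 2\right) \left(-5\right)\right) \frac{62}{17} = \left(36 - -15\right) \frac{62}{17} = \left(36 + 15\right) \frac{62}{17} = 51 \cdot \frac{62}{17} = 186$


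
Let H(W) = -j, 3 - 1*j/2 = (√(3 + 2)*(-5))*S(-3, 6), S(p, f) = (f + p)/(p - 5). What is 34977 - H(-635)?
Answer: 34983 - 15*√5/4 ≈ 34975.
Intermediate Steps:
S(p, f) = (f + p)/(-5 + p)
j = 6 - 15*√5/4 (j = 6 - 2*√(3 + 2)*(-5)*(6 - 3)/(-5 - 3) = 6 - 2*√5*(-5)*3/(-8) = 6 - 2*(-5*√5)*(-⅛*3) = 6 - 2*(-5*√5)*(-3)/8 = 6 - 15*√5/4 ≈ -2.3853)
H(W) = -6 + 15*√5/4 (H(W) = -(6 - 15*√5/4) = -6 + 15*√5/4)
34977 - H(-635) = 34977 - (-6 + 15*√5/4) = 34977 + (6 - 15*√5/4) = 34983 - 15*√5/4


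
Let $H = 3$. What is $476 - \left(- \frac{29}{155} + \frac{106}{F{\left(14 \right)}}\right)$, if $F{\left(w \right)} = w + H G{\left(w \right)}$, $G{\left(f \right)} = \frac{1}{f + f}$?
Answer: $\frac{5738903}{12245} \approx 468.67$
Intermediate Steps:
$G{\left(f \right)} = \frac{1}{2 f}$
$F{\left(w \right)} = w + \frac{3}{2 w}$ ($F{\left(w \right)} = w + 3 \frac{1}{2 w} = w + \frac{3}{2 w}$)
$476 - \left(- \frac{29}{155} + \frac{106}{F{\left(14 \right)}}\right) = 476 - \left(- \frac{29}{155} + \frac{106}{14 + \frac{3}{2 \cdot 14}}\right) = 476 - \left(- \frac{29}{155} + \frac{106}{14 + \frac{3}{2} \cdot \frac{1}{14}}\right) = 476 + \left(- \frac{106}{14 + \frac{3}{28}} + \frac{29}{155}\right) = 476 + \left(- \frac{106}{\frac{395}{28}} + \frac{29}{155}\right) = 476 + \left(\left(-106\right) \frac{28}{395} + \frac{29}{155}\right) = 476 + \left(- \frac{2968}{395} + \frac{29}{155}\right) = 476 - \frac{89717}{12245} = \frac{5738903}{12245}$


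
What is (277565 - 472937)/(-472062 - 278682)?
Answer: 5427/20854 ≈ 0.26024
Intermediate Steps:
(277565 - 472937)/(-472062 - 278682) = -195372/(-750744) = -195372*(-1/750744) = 5427/20854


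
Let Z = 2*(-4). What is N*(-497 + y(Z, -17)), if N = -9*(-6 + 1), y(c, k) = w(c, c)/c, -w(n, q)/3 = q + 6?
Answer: -89595/4 ≈ -22399.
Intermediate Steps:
Z = -8
w(n, q) = -18 - 3*q (w(n, q) = -3*(q + 6) = -3*(6 + q) = -18 - 3*q)
y(c, k) = (-18 - 3*c)/c
N = 45 (N = -9*(-5) = 45)
N*(-497 + y(Z, -17)) = 45*(-497 + (-3 - 18/(-8))) = 45*(-497 + (-3 - 18*(-⅛))) = 45*(-497 + (-3 + 9/4)) = 45*(-497 - ¾) = 45*(-1991/4) = -89595/4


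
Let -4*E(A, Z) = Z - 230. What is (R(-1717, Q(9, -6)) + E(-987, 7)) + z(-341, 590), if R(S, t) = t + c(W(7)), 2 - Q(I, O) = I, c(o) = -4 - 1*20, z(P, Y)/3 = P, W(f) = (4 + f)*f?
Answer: -3993/4 ≈ -998.25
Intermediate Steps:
W(f) = f*(4 + f)
E(A, Z) = 115/2 - Z/4 (E(A, Z) = -(Z - 230)/4 = -(-230 + Z)/4 = 115/2 - Z/4)
z(P, Y) = 3*P
c(o) = -24 (c(o) = -4 - 20 = -24)
Q(I, O) = 2 - I
R(S, t) = -24 + t (R(S, t) = t - 24 = -24 + t)
(R(-1717, Q(9, -6)) + E(-987, 7)) + z(-341, 590) = ((-24 + (2 - 1*9)) + (115/2 - 1/4*7)) + 3*(-341) = ((-24 + (2 - 9)) + (115/2 - 7/4)) - 1023 = ((-24 - 7) + 223/4) - 1023 = (-31 + 223/4) - 1023 = 99/4 - 1023 = -3993/4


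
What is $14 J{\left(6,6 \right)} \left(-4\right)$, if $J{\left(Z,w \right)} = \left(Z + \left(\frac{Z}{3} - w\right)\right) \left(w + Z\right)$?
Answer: $-1344$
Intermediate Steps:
$J{\left(Z,w \right)} = \left(Z + w\right) \left(- w + \frac{4 Z}{3}\right)$ ($J{\left(Z,w \right)} = \left(Z + \left(Z \frac{1}{3} - w\right)\right) \left(Z + w\right) = \left(Z + \left(\frac{Z}{3} - w\right)\right) \left(Z + w\right) = \left(Z + \left(- w + \frac{Z}{3}\right)\right) \left(Z + w\right) = \left(- w + \frac{4 Z}{3}\right) \left(Z + w\right) = \left(Z + w\right) \left(- w + \frac{4 Z}{3}\right)$)
$14 J{\left(6,6 \right)} \left(-4\right) = 14 \left(- 6^{2} + \frac{4 \cdot 6^{2}}{3} + \frac{1}{3} \cdot 6 \cdot 6\right) \left(-4\right) = 14 \left(\left(-1\right) 36 + \frac{4}{3} \cdot 36 + 12\right) \left(-4\right) = 14 \left(-36 + 48 + 12\right) \left(-4\right) = 14 \cdot 24 \left(-4\right) = 336 \left(-4\right) = -1344$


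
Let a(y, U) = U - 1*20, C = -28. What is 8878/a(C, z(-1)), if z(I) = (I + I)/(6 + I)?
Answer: -22195/51 ≈ -435.20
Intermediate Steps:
z(I) = 2*I/(6 + I) (z(I) = (2*I)/(6 + I) = 2*I/(6 + I))
a(y, U) = -20 + U (a(y, U) = U - 20 = -20 + U)
8878/a(C, z(-1)) = 8878/(-20 + 2*(-1)/(6 - 1)) = 8878/(-20 + 2*(-1)/5) = 8878/(-20 + 2*(-1)*(1/5)) = 8878/(-20 - 2/5) = 8878/(-102/5) = 8878*(-5/102) = -22195/51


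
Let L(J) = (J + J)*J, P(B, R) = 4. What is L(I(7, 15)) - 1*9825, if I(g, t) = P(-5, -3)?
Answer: -9793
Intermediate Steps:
I(g, t) = 4
L(J) = 2*J² (L(J) = (2*J)*J = 2*J²)
L(I(7, 15)) - 1*9825 = 2*4² - 1*9825 = 2*16 - 9825 = 32 - 9825 = -9793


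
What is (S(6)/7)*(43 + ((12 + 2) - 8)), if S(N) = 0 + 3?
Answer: 21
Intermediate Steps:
S(N) = 3
(S(6)/7)*(43 + ((12 + 2) - 8)) = (3/7)*(43 + ((12 + 2) - 8)) = (3*(1/7))*(43 + (14 - 8)) = 3*(43 + 6)/7 = (3/7)*49 = 21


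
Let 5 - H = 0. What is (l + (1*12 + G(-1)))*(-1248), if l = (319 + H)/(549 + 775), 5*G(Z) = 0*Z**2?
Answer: -5058144/331 ≈ -15281.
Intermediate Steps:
G(Z) = 0 (G(Z) = (0*Z**2)/5 = (1/5)*0 = 0)
H = 5 (H = 5 - 1*0 = 5 + 0 = 5)
l = 81/331 (l = (319 + 5)/(549 + 775) = 324/1324 = 324*(1/1324) = 81/331 ≈ 0.24471)
(l + (1*12 + G(-1)))*(-1248) = (81/331 + (1*12 + 0))*(-1248) = (81/331 + (12 + 0))*(-1248) = (81/331 + 12)*(-1248) = (4053/331)*(-1248) = -5058144/331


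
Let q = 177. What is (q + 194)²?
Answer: 137641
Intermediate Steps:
(q + 194)² = (177 + 194)² = 371² = 137641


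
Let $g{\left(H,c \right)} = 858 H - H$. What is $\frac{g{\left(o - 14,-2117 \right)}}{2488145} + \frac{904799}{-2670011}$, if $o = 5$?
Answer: $- \frac{2271864902698}{6643374519595} \approx -0.34197$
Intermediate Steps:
$g{\left(H,c \right)} = 857 H$
$\frac{g{\left(o - 14,-2117 \right)}}{2488145} + \frac{904799}{-2670011} = \frac{857 \left(5 - 14\right)}{2488145} + \frac{904799}{-2670011} = 857 \left(5 - 14\right) \frac{1}{2488145} + 904799 \left(- \frac{1}{2670011}\right) = 857 \left(-9\right) \frac{1}{2488145} - \frac{904799}{2670011} = \left(-7713\right) \frac{1}{2488145} - \frac{904799}{2670011} = - \frac{7713}{2488145} - \frac{904799}{2670011} = - \frac{2271864902698}{6643374519595}$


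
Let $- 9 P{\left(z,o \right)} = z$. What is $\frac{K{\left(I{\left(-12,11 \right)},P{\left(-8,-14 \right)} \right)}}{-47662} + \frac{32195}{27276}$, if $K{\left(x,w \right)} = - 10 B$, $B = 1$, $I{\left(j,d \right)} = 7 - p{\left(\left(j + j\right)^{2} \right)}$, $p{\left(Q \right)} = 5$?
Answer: $\frac{767375425}{650014356} \approx 1.1806$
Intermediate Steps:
$P{\left(z,o \right)} = - \frac{z}{9}$
$I{\left(j,d \right)} = 2$ ($I{\left(j,d \right)} = 7 - 5 = 2$)
$K{\left(x,w \right)} = -10$ ($K{\left(x,w \right)} = \left(-10\right) 1 = -10$)
$\frac{K{\left(I{\left(-12,11 \right)},P{\left(-8,-14 \right)} \right)}}{-47662} + \frac{32195}{27276} = - \frac{10}{-47662} + \frac{32195}{27276} = \left(-10\right) \left(- \frac{1}{47662}\right) + 32195 \cdot \frac{1}{27276} = \frac{5}{23831} + \frac{32195}{27276} = \frac{767375425}{650014356}$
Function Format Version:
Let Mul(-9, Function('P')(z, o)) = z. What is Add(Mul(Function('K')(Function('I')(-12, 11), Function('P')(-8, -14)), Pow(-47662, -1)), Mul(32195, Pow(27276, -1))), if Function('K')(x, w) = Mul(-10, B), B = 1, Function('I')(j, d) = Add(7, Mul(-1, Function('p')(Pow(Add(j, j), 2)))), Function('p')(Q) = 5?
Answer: Rational(767375425, 650014356) ≈ 1.1806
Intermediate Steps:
Function('P')(z, o) = Mul(Rational(-1, 9), z)
Function('I')(j, d) = 2 (Function('I')(j, d) = Add(7, Mul(-1, 5)) = Add(7, -5) = 2)
Function('K')(x, w) = -10 (Function('K')(x, w) = Mul(-10, 1) = -10)
Add(Mul(Function('K')(Function('I')(-12, 11), Function('P')(-8, -14)), Pow(-47662, -1)), Mul(32195, Pow(27276, -1))) = Add(Mul(-10, Pow(-47662, -1)), Mul(32195, Pow(27276, -1))) = Add(Mul(-10, Rational(-1, 47662)), Mul(32195, Rational(1, 27276))) = Add(Rational(5, 23831), Rational(32195, 27276)) = Rational(767375425, 650014356)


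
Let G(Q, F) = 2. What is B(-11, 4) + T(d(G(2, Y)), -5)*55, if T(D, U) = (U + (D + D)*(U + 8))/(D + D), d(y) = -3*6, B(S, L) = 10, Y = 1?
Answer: 6575/36 ≈ 182.64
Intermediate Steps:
d(y) = -18
T(D, U) = (U + 2*D*(8 + U))/(2*D) (T(D, U) = (U + (2*D)*(8 + U))/((2*D)) = (U + 2*D*(8 + U))*(1/(2*D)) = (U + 2*D*(8 + U))/(2*D))
B(-11, 4) + T(d(G(2, Y)), -5)*55 = 10 + (8 - 5 + (1/2)*(-5)/(-18))*55 = 10 + (8 - 5 + (1/2)*(-5)*(-1/18))*55 = 10 + (8 - 5 + 5/36)*55 = 10 + (113/36)*55 = 10 + 6215/36 = 6575/36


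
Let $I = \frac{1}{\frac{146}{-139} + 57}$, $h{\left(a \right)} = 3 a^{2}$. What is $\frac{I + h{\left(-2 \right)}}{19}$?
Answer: $\frac{93463}{147763} \approx 0.63252$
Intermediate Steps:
$I = \frac{139}{7777}$ ($I = \frac{1}{146 \left(- \frac{1}{139}\right) + 57} = \frac{1}{- \frac{146}{139} + 57} = \frac{1}{\frac{7777}{139}} = \frac{139}{7777} \approx 0.017873$)
$\frac{I + h{\left(-2 \right)}}{19} = \frac{\frac{139}{7777} + 3 \left(-2\right)^{2}}{19} = \frac{\frac{139}{7777} + 3 \cdot 4}{19} = \frac{\frac{139}{7777} + 12}{19} = \frac{1}{19} \cdot \frac{93463}{7777} = \frac{93463}{147763}$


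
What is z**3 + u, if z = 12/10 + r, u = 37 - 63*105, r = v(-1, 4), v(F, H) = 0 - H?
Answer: -824994/125 ≈ -6600.0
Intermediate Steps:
v(F, H) = -H
r = -4 (r = -1*4 = -4)
u = -6578 (u = 37 - 6615 = -6578)
z = -14/5 (z = 12/10 - 4 = 12*(1/10) - 4 = 6/5 - 4 = -14/5 ≈ -2.8000)
z**3 + u = (-14/5)**3 - 6578 = -2744/125 - 6578 = -824994/125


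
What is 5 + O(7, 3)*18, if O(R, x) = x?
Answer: 59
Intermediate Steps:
5 + O(7, 3)*18 = 5 + 3*18 = 5 + 54 = 59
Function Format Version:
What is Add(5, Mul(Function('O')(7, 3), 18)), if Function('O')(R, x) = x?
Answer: 59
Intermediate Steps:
Add(5, Mul(Function('O')(7, 3), 18)) = Add(5, Mul(3, 18)) = Add(5, 54) = 59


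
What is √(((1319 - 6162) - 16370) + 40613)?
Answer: 10*√194 ≈ 139.28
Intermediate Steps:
√(((1319 - 6162) - 16370) + 40613) = √((-4843 - 16370) + 40613) = √(-21213 + 40613) = √19400 = 10*√194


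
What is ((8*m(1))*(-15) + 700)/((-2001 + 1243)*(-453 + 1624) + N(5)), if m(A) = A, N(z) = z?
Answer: -580/887613 ≈ -0.00065344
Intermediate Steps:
((8*m(1))*(-15) + 700)/((-2001 + 1243)*(-453 + 1624) + N(5)) = ((8*1)*(-15) + 700)/((-2001 + 1243)*(-453 + 1624) + 5) = (8*(-15) + 700)/(-758*1171 + 5) = (-120 + 700)/(-887618 + 5) = 580/(-887613) = 580*(-1/887613) = -580/887613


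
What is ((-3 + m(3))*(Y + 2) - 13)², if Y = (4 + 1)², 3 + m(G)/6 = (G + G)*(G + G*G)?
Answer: 122855056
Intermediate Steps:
m(G) = -18 + 12*G*(G + G²) (m(G) = -18 + 6*((G + G)*(G + G*G)) = -18 + 6*((2*G)*(G + G²)) = -18 + 6*(2*G*(G + G²)) = -18 + 12*G*(G + G²))
Y = 25 (Y = 5² = 25)
((-3 + m(3))*(Y + 2) - 13)² = ((-3 + (-18 + 12*3² + 12*3³))*(25 + 2) - 13)² = ((-3 + (-18 + 12*9 + 12*27))*27 - 13)² = ((-3 + (-18 + 108 + 324))*27 - 13)² = ((-3 + 414)*27 - 13)² = (411*27 - 13)² = (11097 - 13)² = 11084² = 122855056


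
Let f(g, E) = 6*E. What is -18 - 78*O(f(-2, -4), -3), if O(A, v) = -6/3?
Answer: 138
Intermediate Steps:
O(A, v) = -2 (O(A, v) = -6*⅓ = -2)
-18 - 78*O(f(-2, -4), -3) = -18 - 78*(-2) = -18 + 156 = 138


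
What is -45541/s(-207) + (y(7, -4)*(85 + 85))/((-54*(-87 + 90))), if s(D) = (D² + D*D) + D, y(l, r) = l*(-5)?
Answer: 27849656/769419 ≈ 36.196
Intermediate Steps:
y(l, r) = -5*l
s(D) = D + 2*D² (s(D) = (D² + D²) + D = 2*D² + D = D + 2*D²)
-45541/s(-207) + (y(7, -4)*(85 + 85))/((-54*(-87 + 90))) = -45541*(-1/(207*(1 + 2*(-207)))) + ((-5*7)*(85 + 85))/((-54*(-87 + 90))) = -45541*(-1/(207*(1 - 414))) + (-35*170)/((-54*3)) = -45541/((-207*(-413))) - 5950/(-162) = -45541/85491 - 5950*(-1/162) = -45541*1/85491 + 2975/81 = -45541/85491 + 2975/81 = 27849656/769419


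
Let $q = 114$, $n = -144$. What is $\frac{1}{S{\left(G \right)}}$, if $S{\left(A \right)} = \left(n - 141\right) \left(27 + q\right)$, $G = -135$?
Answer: $- \frac{1}{40185} \approx -2.4885 \cdot 10^{-5}$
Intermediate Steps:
$S{\left(A \right)} = -40185$ ($S{\left(A \right)} = \left(-144 - 141\right) \left(27 + 114\right) = \left(-285\right) 141 = -40185$)
$\frac{1}{S{\left(G \right)}} = \frac{1}{-40185} = - \frac{1}{40185}$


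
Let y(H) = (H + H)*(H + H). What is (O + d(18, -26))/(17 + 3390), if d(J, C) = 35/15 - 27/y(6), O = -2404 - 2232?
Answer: -222425/163536 ≈ -1.3601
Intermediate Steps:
O = -4636
y(H) = 4*H² (y(H) = (2*H)*(2*H) = 4*H²)
d(J, C) = 103/48 (d(J, C) = 35/15 - 27/(4*6²) = 35*(1/15) - 27/(4*36) = 7/3 - 27/144 = 7/3 - 27*1/144 = 7/3 - 3/16 = 103/48)
(O + d(18, -26))/(17 + 3390) = (-4636 + 103/48)/(17 + 3390) = -222425/48/3407 = -222425/48*1/3407 = -222425/163536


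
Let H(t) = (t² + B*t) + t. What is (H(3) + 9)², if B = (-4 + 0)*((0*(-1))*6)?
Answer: 441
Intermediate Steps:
B = 0 (B = -0*6 = -4*0 = 0)
H(t) = t + t² (H(t) = (t² + 0*t) + t = (t² + 0) + t = t² + t = t + t²)
(H(3) + 9)² = (3*(1 + 3) + 9)² = (3*4 + 9)² = (12 + 9)² = 21² = 441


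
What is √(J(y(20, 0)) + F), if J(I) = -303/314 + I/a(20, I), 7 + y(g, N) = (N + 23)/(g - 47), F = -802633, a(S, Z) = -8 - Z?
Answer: I*√79131272822/314 ≈ 895.87*I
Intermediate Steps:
y(g, N) = -7 + (23 + N)/(-47 + g) (y(g, N) = -7 + (N + 23)/(g - 47) = -7 + (23 + N)/(-47 + g))
J(I) = -303/314 + I/(-8 - I)
√(J(y(20, 0)) + F) = √((-2424 - 617*(352 + 0 - 7*20)/(-47 + 20))/(314*(8 + (352 + 0 - 7*20)/(-47 + 20))) - 802633) = √((-2424 - 617*(352 + 0 - 140)/(-27))/(314*(8 + (352 + 0 - 140)/(-27))) - 802633) = √((-2424 - (-617)*212/27)/(314*(8 - 1/27*212)) - 802633) = √((-2424 - 617*(-212/27))/(314*(8 - 212/27)) - 802633) = √((-2424 + 130804/27)/(314*(4/27)) - 802633) = √((1/314)*(27/4)*(65356/27) - 802633) = √(16339/314 - 802633) = √(-252010423/314) = I*√79131272822/314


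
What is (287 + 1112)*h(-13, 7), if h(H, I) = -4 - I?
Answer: -15389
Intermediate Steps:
(287 + 1112)*h(-13, 7) = (287 + 1112)*(-4 - 1*7) = 1399*(-4 - 7) = 1399*(-11) = -15389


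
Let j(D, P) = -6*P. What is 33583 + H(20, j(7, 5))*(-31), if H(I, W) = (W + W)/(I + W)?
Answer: 33397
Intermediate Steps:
H(I, W) = 2*W/(I + W) (H(I, W) = (2*W)/(I + W) = 2*W/(I + W))
33583 + H(20, j(7, 5))*(-31) = 33583 + (2*(-6*5)/(20 - 6*5))*(-31) = 33583 + (2*(-30)/(20 - 30))*(-31) = 33583 + (2*(-30)/(-10))*(-31) = 33583 + (2*(-30)*(-⅒))*(-31) = 33583 + 6*(-31) = 33583 - 186 = 33397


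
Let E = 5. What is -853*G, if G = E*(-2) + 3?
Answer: 5971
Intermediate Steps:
G = -7 (G = 5*(-2) + 3 = -10 + 3 = -7)
-853*G = -853*(-7) = 5971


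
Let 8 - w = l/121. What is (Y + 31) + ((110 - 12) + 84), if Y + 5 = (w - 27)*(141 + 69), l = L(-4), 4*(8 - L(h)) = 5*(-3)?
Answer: -920179/242 ≈ -3802.4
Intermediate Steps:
L(h) = 47/4 (L(h) = 8 - 5*(-3)/4 = 8 - 1/4*(-15) = 8 + 15/4 = 47/4)
l = 47/4 ≈ 11.750
w = 3825/484 (w = 8 - 47/(4*121) = 8 - 1*47/484 = 8 - 47/484 = 3825/484 ≈ 7.9029)
Y = -971725/242 (Y = -5 + (3825/484 - 27)*(141 + 69) = -5 - 9243/484*210 = -5 - 970515/242 = -971725/242 ≈ -4015.4)
(Y + 31) + ((110 - 12) + 84) = (-971725/242 + 31) + ((110 - 12) + 84) = -964223/242 + (98 + 84) = -964223/242 + 182 = -920179/242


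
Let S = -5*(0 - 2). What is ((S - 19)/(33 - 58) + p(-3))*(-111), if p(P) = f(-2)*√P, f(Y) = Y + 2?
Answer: -999/25 ≈ -39.960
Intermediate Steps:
f(Y) = 2 + Y
S = 10 (S = -5*(-2) = 10)
p(P) = 0 (p(P) = (2 - 2)*√P = 0*√P = 0)
((S - 19)/(33 - 58) + p(-3))*(-111) = ((10 - 19)/(33 - 58) + 0)*(-111) = (-9/(-25) + 0)*(-111) = (-9*(-1/25) + 0)*(-111) = (9/25 + 0)*(-111) = (9/25)*(-111) = -999/25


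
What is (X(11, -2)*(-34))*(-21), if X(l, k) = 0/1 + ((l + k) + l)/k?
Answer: -7140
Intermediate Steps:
X(l, k) = (k + 2*l)/k (X(l, k) = 0*1 + ((k + l) + l)/k = 0 + (k + 2*l)/k = (k + 2*l)/k)
(X(11, -2)*(-34))*(-21) = (((-2 + 2*11)/(-2))*(-34))*(-21) = (-(-2 + 22)/2*(-34))*(-21) = (-1/2*20*(-34))*(-21) = -10*(-34)*(-21) = 340*(-21) = -7140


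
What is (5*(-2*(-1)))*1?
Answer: 10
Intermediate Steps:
(5*(-2*(-1)))*1 = (5*2)*1 = 10*1 = 10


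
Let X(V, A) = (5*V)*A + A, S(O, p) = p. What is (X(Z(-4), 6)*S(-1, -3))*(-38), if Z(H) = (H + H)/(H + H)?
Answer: 4104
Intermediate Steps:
Z(H) = 1 (Z(H) = (2*H)/((2*H)) = (2*H)*(1/(2*H)) = 1)
X(V, A) = A + 5*A*V (X(V, A) = 5*A*V + A = A + 5*A*V)
(X(Z(-4), 6)*S(-1, -3))*(-38) = ((6*(1 + 5*1))*(-3))*(-38) = ((6*(1 + 5))*(-3))*(-38) = ((6*6)*(-3))*(-38) = (36*(-3))*(-38) = -108*(-38) = 4104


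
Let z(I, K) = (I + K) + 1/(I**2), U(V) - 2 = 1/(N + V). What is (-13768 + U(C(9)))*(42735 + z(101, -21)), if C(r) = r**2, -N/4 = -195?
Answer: -246507582287400/418241 ≈ -5.8939e+8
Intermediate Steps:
N = 780 (N = -4*(-195) = 780)
U(V) = 2 + 1/(780 + V)
z(I, K) = I + K + I**(-2) (z(I, K) = (I + K) + I**(-2) = I + K + I**(-2))
(-13768 + U(C(9)))*(42735 + z(101, -21)) = (-13768 + (1561 + 2*9**2)/(780 + 9**2))*(42735 + (101 - 21 + 101**(-2))) = (-13768 + (1561 + 2*81)/(780 + 81))*(42735 + (101 - 21 + 1/10201)) = (-13768 + (1561 + 162)/861)*(42735 + 816081/10201) = (-13768 + (1/861)*1723)*(436755816/10201) = (-13768 + 1723/861)*(436755816/10201) = -11852525/861*436755816/10201 = -246507582287400/418241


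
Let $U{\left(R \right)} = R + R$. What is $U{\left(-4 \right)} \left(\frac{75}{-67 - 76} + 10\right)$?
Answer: $- \frac{10840}{143} \approx -75.804$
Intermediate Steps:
$U{\left(R \right)} = 2 R$
$U{\left(-4 \right)} \left(\frac{75}{-67 - 76} + 10\right) = 2 \left(-4\right) \left(\frac{75}{-67 - 76} + 10\right) = - 8 \left(\frac{75}{-143} + 10\right) = - 8 \left(75 \left(- \frac{1}{143}\right) + 10\right) = - 8 \left(- \frac{75}{143} + 10\right) = \left(-8\right) \frac{1355}{143} = - \frac{10840}{143}$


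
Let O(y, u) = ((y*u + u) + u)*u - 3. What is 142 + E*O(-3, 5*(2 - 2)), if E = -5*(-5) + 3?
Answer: 58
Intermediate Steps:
E = 28 (E = 25 + 3 = 28)
O(y, u) = -3 + u*(2*u + u*y) (O(y, u) = ((u*y + u) + u)*u - 3 = ((u + u*y) + u)*u - 3 = (2*u + u*y)*u - 3 = u*(2*u + u*y) - 3 = -3 + u*(2*u + u*y))
142 + E*O(-3, 5*(2 - 2)) = 142 + 28*(-3 + 2*(5*(2 - 2))**2 - 3*25*(2 - 2)**2) = 142 + 28*(-3 + 2*(5*0)**2 - 3*(5*0)**2) = 142 + 28*(-3 + 2*0**2 - 3*0**2) = 142 + 28*(-3 + 2*0 - 3*0) = 142 + 28*(-3 + 0 + 0) = 142 + 28*(-3) = 142 - 84 = 58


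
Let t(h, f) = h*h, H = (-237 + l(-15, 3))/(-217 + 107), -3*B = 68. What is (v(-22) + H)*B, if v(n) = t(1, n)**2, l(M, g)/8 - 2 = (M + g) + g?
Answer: -13702/165 ≈ -83.042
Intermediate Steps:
B = -68/3 (B = -1/3*68 = -68/3 ≈ -22.667)
l(M, g) = 16 + 8*M + 16*g (l(M, g) = 16 + 8*((M + g) + g) = 16 + 8*(M + 2*g) = 16 + (8*M + 16*g) = 16 + 8*M + 16*g)
H = 293/110 (H = (-237 + (16 + 8*(-15) + 16*3))/(-217 + 107) = (-237 + (16 - 120 + 48))/(-110) = (-237 - 56)*(-1/110) = -293*(-1/110) = 293/110 ≈ 2.6636)
t(h, f) = h**2
v(n) = 1 (v(n) = (1**2)**2 = 1**2 = 1)
(v(-22) + H)*B = (1 + 293/110)*(-68/3) = (403/110)*(-68/3) = -13702/165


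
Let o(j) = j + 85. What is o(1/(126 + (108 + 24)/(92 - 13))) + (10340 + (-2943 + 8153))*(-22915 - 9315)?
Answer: -5054865321611/10086 ≈ -5.0118e+8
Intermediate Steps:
o(j) = 85 + j
o(1/(126 + (108 + 24)/(92 - 13))) + (10340 + (-2943 + 8153))*(-22915 - 9315) = (85 + 1/(126 + (108 + 24)/(92 - 13))) + (10340 + (-2943 + 8153))*(-22915 - 9315) = (85 + 1/(126 + 132/79)) + (10340 + 5210)*(-32230) = (85 + 1/(126 + 132*(1/79))) + 15550*(-32230) = (85 + 1/(126 + 132/79)) - 501176500 = (85 + 1/(10086/79)) - 501176500 = (85 + 79/10086) - 501176500 = 857389/10086 - 501176500 = -5054865321611/10086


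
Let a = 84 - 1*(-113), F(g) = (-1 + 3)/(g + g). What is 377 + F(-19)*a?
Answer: 6966/19 ≈ 366.63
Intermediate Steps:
F(g) = 1/g (F(g) = 2/((2*g)) = 2*(1/(2*g)) = 1/g)
a = 197 (a = 84 + 113 = 197)
377 + F(-19)*a = 377 + 197/(-19) = 377 - 1/19*197 = 377 - 197/19 = 6966/19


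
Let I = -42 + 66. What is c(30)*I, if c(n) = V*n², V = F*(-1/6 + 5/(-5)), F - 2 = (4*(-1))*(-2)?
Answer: -252000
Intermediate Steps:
F = 10 (F = 2 + (4*(-1))*(-2) = 2 - 4*(-2) = 2 + 8 = 10)
V = -35/3 (V = 10*(-1/6 + 5/(-5)) = 10*(-1*⅙ + 5*(-⅕)) = 10*(-⅙ - 1) = 10*(-7/6) = -35/3 ≈ -11.667)
I = 24
c(n) = -35*n²/3
c(30)*I = -35/3*30²*24 = -35/3*900*24 = -10500*24 = -252000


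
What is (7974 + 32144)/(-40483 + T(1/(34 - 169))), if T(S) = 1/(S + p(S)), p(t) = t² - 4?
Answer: -2929978012/2956653647 ≈ -0.99098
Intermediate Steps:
p(t) = -4 + t²
T(S) = 1/(-4 + S + S²) (T(S) = 1/(S + (-4 + S²)) = 1/(-4 + S + S²))
(7974 + 32144)/(-40483 + T(1/(34 - 169))) = (7974 + 32144)/(-40483 + 1/(-4 + 1/(34 - 169) + (1/(34 - 169))²)) = 40118/(-40483 + 1/(-4 + 1/(-135) + (1/(-135))²)) = 40118/(-40483 + 1/(-4 - 1/135 + (-1/135)²)) = 40118/(-40483 + 1/(-4 - 1/135 + 1/18225)) = 40118/(-40483 + 1/(-73034/18225)) = 40118/(-40483 - 18225/73034) = 40118/(-2956653647/73034) = 40118*(-73034/2956653647) = -2929978012/2956653647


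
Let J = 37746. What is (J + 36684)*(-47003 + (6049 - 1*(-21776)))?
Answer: -1427418540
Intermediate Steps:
(J + 36684)*(-47003 + (6049 - 1*(-21776))) = (37746 + 36684)*(-47003 + (6049 - 1*(-21776))) = 74430*(-47003 + (6049 + 21776)) = 74430*(-47003 + 27825) = 74430*(-19178) = -1427418540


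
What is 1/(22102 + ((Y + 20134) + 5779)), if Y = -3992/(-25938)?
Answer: 12969/622708531 ≈ 2.0827e-5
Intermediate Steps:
Y = 1996/12969 (Y = -3992*(-1/25938) = 1996/12969 ≈ 0.15391)
1/(22102 + ((Y + 20134) + 5779)) = 1/(22102 + ((1996/12969 + 20134) + 5779)) = 1/(22102 + (261119842/12969 + 5779)) = 1/(22102 + 336067693/12969) = 1/(622708531/12969) = 12969/622708531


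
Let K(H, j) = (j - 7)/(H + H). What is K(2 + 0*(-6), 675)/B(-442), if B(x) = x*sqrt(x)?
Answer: 167*I*sqrt(442)/195364 ≈ 0.017971*I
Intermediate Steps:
K(H, j) = (-7 + j)/(2*H) (K(H, j) = (-7 + j)/((2*H)) = (-7 + j)*(1/(2*H)) = (-7 + j)/(2*H))
B(x) = x**(3/2)
K(2 + 0*(-6), 675)/B(-442) = ((-7 + 675)/(2*(2 + 0*(-6))))/((-442)**(3/2)) = ((1/2)*668/(2 + 0))/((-442*I*sqrt(442))) = ((1/2)*668/2)*(I*sqrt(442)/195364) = ((1/2)*(1/2)*668)*(I*sqrt(442)/195364) = 167*(I*sqrt(442)/195364) = 167*I*sqrt(442)/195364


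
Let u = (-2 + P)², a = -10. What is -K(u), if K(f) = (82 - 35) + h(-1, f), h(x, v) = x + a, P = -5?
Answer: -36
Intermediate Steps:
u = 49 (u = (-2 - 5)² = (-7)² = 49)
h(x, v) = -10 + x (h(x, v) = x - 10 = -10 + x)
K(f) = 36 (K(f) = (82 - 35) + (-10 - 1) = 47 - 11 = 36)
-K(u) = -1*36 = -36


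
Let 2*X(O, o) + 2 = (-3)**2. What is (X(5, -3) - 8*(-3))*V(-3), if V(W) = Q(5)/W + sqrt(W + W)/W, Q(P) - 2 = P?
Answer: -385/6 - 55*I*sqrt(6)/6 ≈ -64.167 - 22.454*I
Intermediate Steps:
Q(P) = 2 + P
V(W) = 7/W + sqrt(2)/sqrt(W) (V(W) = (2 + 5)/W + sqrt(W + W)/W = 7/W + sqrt(2*W)/W = 7/W + (sqrt(2)*sqrt(W))/W = 7/W + sqrt(2)/sqrt(W))
X(O, o) = 7/2 (X(O, o) = -1 + (1/2)*(-3)**2 = -1 + (1/2)*9 = -1 + 9/2 = 7/2)
(X(5, -3) - 8*(-3))*V(-3) = (7/2 - 8*(-3))*(7/(-3) + sqrt(2)/sqrt(-3)) = (7/2 + 24)*(7*(-1/3) + sqrt(2)*(-I*sqrt(3)/3)) = 55*(-7/3 - I*sqrt(6)/3)/2 = -385/6 - 55*I*sqrt(6)/6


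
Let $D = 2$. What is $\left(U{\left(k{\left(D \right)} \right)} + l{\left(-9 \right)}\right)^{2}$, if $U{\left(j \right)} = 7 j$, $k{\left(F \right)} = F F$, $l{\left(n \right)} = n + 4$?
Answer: $529$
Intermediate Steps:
$l{\left(n \right)} = 4 + n$
$k{\left(F \right)} = F^{2}$
$\left(U{\left(k{\left(D \right)} \right)} + l{\left(-9 \right)}\right)^{2} = \left(7 \cdot 2^{2} + \left(4 - 9\right)\right)^{2} = \left(7 \cdot 4 - 5\right)^{2} = \left(28 - 5\right)^{2} = 23^{2} = 529$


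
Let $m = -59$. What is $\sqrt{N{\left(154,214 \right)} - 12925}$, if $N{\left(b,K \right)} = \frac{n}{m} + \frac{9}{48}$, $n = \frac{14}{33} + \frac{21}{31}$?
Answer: $\frac{i \sqrt{753355827908277}}{241428} \approx 113.69 i$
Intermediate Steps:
$n = \frac{1127}{1023}$ ($n = 14 \cdot \frac{1}{33} + 21 \cdot \frac{1}{31} = \frac{14}{33} + \frac{21}{31} = \frac{1127}{1023} \approx 1.1017$)
$N{\left(b,K \right)} = \frac{163039}{965712}$ ($N{\left(b,K \right)} = \frac{1127}{1023 \left(-59\right)} + \frac{9}{48} = \frac{1127}{1023} \left(- \frac{1}{59}\right) + 9 \cdot \frac{1}{48} = - \frac{1127}{60357} + \frac{3}{16} = \frac{163039}{965712}$)
$\sqrt{N{\left(154,214 \right)} - 12925} = \sqrt{\frac{163039}{965712} - 12925} = \sqrt{- \frac{12481664561}{965712}} = \frac{i \sqrt{753355827908277}}{241428}$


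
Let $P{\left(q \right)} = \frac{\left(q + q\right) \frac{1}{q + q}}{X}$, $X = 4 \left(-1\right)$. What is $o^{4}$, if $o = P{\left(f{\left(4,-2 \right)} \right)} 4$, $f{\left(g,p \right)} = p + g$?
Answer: $1$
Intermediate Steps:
$X = -4$
$f{\left(g,p \right)} = g + p$
$P{\left(q \right)} = - \frac{1}{4}$ ($P{\left(q \right)} = \frac{\left(q + q\right) \frac{1}{q + q}}{-4} = \frac{2 q}{2 q} \left(- \frac{1}{4}\right) = 2 q \frac{1}{2 q} \left(- \frac{1}{4}\right) = 1 \left(- \frac{1}{4}\right) = - \frac{1}{4}$)
$o = -1$ ($o = \left(- \frac{1}{4}\right) 4 = -1$)
$o^{4} = \left(-1\right)^{4} = 1$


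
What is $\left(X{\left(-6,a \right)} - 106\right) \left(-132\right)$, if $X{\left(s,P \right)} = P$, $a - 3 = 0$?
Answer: $13596$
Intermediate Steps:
$a = 3$ ($a = 3 + 0 = 3$)
$\left(X{\left(-6,a \right)} - 106\right) \left(-132\right) = \left(3 - 106\right) \left(-132\right) = \left(-103\right) \left(-132\right) = 13596$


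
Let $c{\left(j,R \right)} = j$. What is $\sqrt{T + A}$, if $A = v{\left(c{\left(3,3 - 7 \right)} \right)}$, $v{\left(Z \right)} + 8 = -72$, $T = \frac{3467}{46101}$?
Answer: $\frac{i \sqrt{1403837553}}{4191} \approx 8.9401 i$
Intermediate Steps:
$T = \frac{3467}{46101}$ ($T = 3467 \cdot \frac{1}{46101} = \frac{3467}{46101} \approx 0.075204$)
$v{\left(Z \right)} = -80$ ($v{\left(Z \right)} = -8 - 72 = -80$)
$A = -80$
$\sqrt{T + A} = \sqrt{\frac{3467}{46101} - 80} = \sqrt{- \frac{3684613}{46101}} = \frac{i \sqrt{1403837553}}{4191}$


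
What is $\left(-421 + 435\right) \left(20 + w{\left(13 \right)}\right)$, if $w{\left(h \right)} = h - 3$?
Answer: $420$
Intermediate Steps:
$w{\left(h \right)} = -3 + h$
$\left(-421 + 435\right) \left(20 + w{\left(13 \right)}\right) = \left(-421 + 435\right) \left(20 + \left(-3 + 13\right)\right) = 14 \left(20 + 10\right) = 14 \cdot 30 = 420$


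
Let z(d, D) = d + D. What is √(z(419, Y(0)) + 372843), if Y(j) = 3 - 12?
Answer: √373253 ≈ 610.94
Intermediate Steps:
Y(j) = -9
z(d, D) = D + d
√(z(419, Y(0)) + 372843) = √((-9 + 419) + 372843) = √(410 + 372843) = √373253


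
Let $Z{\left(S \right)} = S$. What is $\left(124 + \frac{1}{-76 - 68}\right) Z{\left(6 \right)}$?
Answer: $\frac{17855}{24} \approx 743.96$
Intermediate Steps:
$\left(124 + \frac{1}{-76 - 68}\right) Z{\left(6 \right)} = \left(124 + \frac{1}{-76 - 68}\right) 6 = \left(124 + \frac{1}{-144}\right) 6 = \left(124 - \frac{1}{144}\right) 6 = \frac{17855}{144} \cdot 6 = \frac{17855}{24}$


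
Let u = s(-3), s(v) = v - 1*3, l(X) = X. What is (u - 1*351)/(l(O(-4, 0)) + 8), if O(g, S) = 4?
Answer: -119/4 ≈ -29.750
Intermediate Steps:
s(v) = -3 + v (s(v) = v - 3 = -3 + v)
u = -6 (u = -3 - 3 = -6)
(u - 1*351)/(l(O(-4, 0)) + 8) = (-6 - 1*351)/(4 + 8) = (-6 - 351)/12 = -357*1/12 = -119/4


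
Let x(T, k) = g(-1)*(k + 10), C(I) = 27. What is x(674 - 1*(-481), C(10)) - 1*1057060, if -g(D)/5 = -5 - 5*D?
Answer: -1057060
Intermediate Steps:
g(D) = 25 + 25*D (g(D) = -5*(-5 - 5*D) = 25 + 25*D)
x(T, k) = 0 (x(T, k) = (25 + 25*(-1))*(k + 10) = (25 - 25)*(10 + k) = 0*(10 + k) = 0)
x(674 - 1*(-481), C(10)) - 1*1057060 = 0 - 1*1057060 = 0 - 1057060 = -1057060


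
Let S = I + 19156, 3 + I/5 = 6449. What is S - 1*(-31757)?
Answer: 83143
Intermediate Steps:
I = 32230 (I = -15 + 5*6449 = -15 + 32245 = 32230)
S = 51386 (S = 32230 + 19156 = 51386)
S - 1*(-31757) = 51386 - 1*(-31757) = 51386 + 31757 = 83143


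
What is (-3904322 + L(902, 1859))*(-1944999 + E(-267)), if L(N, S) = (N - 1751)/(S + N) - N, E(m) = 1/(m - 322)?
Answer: 12352278304587668956/1626229 ≈ 7.5957e+12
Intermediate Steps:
E(m) = 1/(-322 + m)
L(N, S) = -N + (-1751 + N)/(N + S) (L(N, S) = (-1751 + N)/(N + S) - N = -N + (-1751 + N)/(N + S))
(-3904322 + L(902, 1859))*(-1944999 + E(-267)) = (-3904322 + (-1751 + 902 - 1*902² - 1*902*1859)/(902 + 1859))*(-1944999 + 1/(-322 - 267)) = (-3904322 + (-1751 + 902 - 1*813604 - 1676818)/2761)*(-1944999 + 1/(-589)) = (-3904322 + (-1751 + 902 - 813604 - 1676818)/2761)*(-1944999 - 1/589) = (-3904322 + (1/2761)*(-2491271))*(-1145604412/589) = (-3904322 - 2491271/2761)*(-1145604412/589) = -10782324313/2761*(-1145604412/589) = 12352278304587668956/1626229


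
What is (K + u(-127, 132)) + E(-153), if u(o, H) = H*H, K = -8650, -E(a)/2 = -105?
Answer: 8984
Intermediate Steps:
E(a) = 210 (E(a) = -2*(-105) = 210)
u(o, H) = H²
(K + u(-127, 132)) + E(-153) = (-8650 + 132²) + 210 = (-8650 + 17424) + 210 = 8774 + 210 = 8984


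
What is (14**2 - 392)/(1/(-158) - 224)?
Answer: 30968/35393 ≈ 0.87498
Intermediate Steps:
(14**2 - 392)/(1/(-158) - 224) = (196 - 392)/(-1/158 - 224) = -196/(-35393/158) = -196*(-158/35393) = 30968/35393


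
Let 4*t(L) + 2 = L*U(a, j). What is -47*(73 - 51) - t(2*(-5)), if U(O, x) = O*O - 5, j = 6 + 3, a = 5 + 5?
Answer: -796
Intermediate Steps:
a = 10
j = 9
U(O, x) = -5 + O² (U(O, x) = O² - 5 = -5 + O²)
t(L) = -½ + 95*L/4 (t(L) = -½ + (L*(-5 + 10²))/4 = -½ + (L*(-5 + 100))/4 = -½ + (L*95)/4 = -½ + (95*L)/4 = -½ + 95*L/4)
-47*(73 - 51) - t(2*(-5)) = -47*(73 - 51) - (-½ + 95*(2*(-5))/4) = -47*22 - (-½ + (95/4)*(-10)) = -1034 - (-½ - 475/2) = -1034 - 1*(-238) = -1034 + 238 = -796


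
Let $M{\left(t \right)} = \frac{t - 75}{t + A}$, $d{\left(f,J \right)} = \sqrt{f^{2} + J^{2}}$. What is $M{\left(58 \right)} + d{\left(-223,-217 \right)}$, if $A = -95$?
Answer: $\frac{17}{37} + \sqrt{96818} \approx 311.62$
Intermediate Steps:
$d{\left(f,J \right)} = \sqrt{J^{2} + f^{2}}$
$M{\left(t \right)} = \frac{-75 + t}{-95 + t}$ ($M{\left(t \right)} = \frac{t - 75}{t - 95} = \frac{-75 + t}{-95 + t}$)
$M{\left(58 \right)} + d{\left(-223,-217 \right)} = \frac{-75 + 58}{-95 + 58} + \sqrt{\left(-217\right)^{2} + \left(-223\right)^{2}} = \frac{1}{-37} \left(-17\right) + \sqrt{47089 + 49729} = \left(- \frac{1}{37}\right) \left(-17\right) + \sqrt{96818} = \frac{17}{37} + \sqrt{96818}$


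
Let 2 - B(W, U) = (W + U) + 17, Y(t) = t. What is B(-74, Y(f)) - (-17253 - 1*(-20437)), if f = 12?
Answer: -3137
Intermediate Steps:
B(W, U) = -15 - U - W (B(W, U) = 2 - ((W + U) + 17) = 2 - ((U + W) + 17) = 2 - (17 + U + W) = 2 + (-17 - U - W) = -15 - U - W)
B(-74, Y(f)) - (-17253 - 1*(-20437)) = (-15 - 1*12 - 1*(-74)) - (-17253 - 1*(-20437)) = (-15 - 12 + 74) - (-17253 + 20437) = 47 - 1*3184 = 47 - 3184 = -3137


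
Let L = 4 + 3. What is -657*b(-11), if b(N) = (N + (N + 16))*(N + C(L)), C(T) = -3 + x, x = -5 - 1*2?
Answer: -82782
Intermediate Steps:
L = 7
x = -7 (x = -5 - 2 = -7)
C(T) = -10 (C(T) = -3 - 7 = -10)
b(N) = (-10 + N)*(16 + 2*N) (b(N) = (N + (N + 16))*(N - 10) = (N + (16 + N))*(-10 + N) = (16 + 2*N)*(-10 + N) = (-10 + N)*(16 + 2*N))
-657*b(-11) = -657*(-160 - 4*(-11) + 2*(-11)**2) = -657*(-160 + 44 + 2*121) = -657*(-160 + 44 + 242) = -657*126 = -82782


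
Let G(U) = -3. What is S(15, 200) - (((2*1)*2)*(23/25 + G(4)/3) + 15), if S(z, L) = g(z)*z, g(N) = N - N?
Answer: -367/25 ≈ -14.680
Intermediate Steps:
g(N) = 0
S(z, L) = 0 (S(z, L) = 0*z = 0)
S(15, 200) - (((2*1)*2)*(23/25 + G(4)/3) + 15) = 0 - (((2*1)*2)*(23/25 - 3/3) + 15) = 0 - ((2*2)*(23*(1/25) - 3*⅓) + 15) = 0 - (4*(23/25 - 1) + 15) = 0 - (4*(-2/25) + 15) = 0 - (-8/25 + 15) = 0 - 1*367/25 = 0 - 367/25 = -367/25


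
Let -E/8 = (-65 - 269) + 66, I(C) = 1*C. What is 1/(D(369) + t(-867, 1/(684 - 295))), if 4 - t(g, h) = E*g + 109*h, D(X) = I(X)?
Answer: 389/723236860 ≈ 5.3786e-7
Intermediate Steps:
I(C) = C
E = 2144 (E = -8*((-65 - 269) + 66) = -8*(-334 + 66) = -8*(-268) = 2144)
D(X) = X
t(g, h) = 4 - 2144*g - 109*h (t(g, h) = 4 - (2144*g + 109*h) = 4 - (109*h + 2144*g) = 4 + (-2144*g - 109*h) = 4 - 2144*g - 109*h)
1/(D(369) + t(-867, 1/(684 - 295))) = 1/(369 + (4 - 2144*(-867) - 109/(684 - 295))) = 1/(369 + (4 + 1858848 - 109/389)) = 1/(369 + 723093319/389) = 1/(723236860/389) = 389/723236860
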